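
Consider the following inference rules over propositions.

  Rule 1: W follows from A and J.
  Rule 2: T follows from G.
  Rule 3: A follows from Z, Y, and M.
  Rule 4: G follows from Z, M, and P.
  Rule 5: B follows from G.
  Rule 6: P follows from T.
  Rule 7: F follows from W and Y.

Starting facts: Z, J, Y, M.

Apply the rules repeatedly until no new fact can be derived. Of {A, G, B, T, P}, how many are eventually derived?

1

From Z, Y, and M, Rule 3 gives A.
A: reached.
G would need Z, M, and P (Rule 4), but P is never established.
B would need G (Rule 5), but G is never established.
T would need G (Rule 2), but G is never established.
P would need T (Rule 6), but T is never established.
Reached: A — 1 of the 5.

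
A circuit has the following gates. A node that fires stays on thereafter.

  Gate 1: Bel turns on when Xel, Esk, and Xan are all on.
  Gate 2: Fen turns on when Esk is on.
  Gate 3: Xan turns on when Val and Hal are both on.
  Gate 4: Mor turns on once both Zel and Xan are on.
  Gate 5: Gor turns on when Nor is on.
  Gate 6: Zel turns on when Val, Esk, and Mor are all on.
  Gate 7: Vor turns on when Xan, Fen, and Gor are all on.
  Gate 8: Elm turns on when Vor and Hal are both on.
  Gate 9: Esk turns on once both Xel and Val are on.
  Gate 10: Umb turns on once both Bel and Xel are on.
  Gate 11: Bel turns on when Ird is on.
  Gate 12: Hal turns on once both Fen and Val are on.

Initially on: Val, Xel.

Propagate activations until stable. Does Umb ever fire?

Yes

Xel and Val are on, so Esk turns on (Gate 9).
Gate 2: Esk on → Fen on.
Gate 12: Fen and Val on → Hal on.
Val and Hal are on, so Xan turns on (Gate 3).
Gate 1: Xel, Esk, and Xan on → Bel on.
Gate 10: Bel and Xel on → Umb on.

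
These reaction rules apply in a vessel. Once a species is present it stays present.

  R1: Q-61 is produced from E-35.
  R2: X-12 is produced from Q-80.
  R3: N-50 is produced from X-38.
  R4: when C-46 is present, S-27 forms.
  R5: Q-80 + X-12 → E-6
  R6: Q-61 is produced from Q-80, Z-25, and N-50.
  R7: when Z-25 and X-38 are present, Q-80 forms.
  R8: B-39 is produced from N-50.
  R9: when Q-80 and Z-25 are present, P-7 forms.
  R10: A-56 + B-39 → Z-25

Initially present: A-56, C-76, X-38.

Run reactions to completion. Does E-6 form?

X-38 present → N-50 forms (R3).
N-50 present → B-39 forms (R8).
A-56 and B-39 present → Z-25 forms (R10).
Z-25 and X-38 present → Q-80 forms (R7).
Q-80 present → X-12 forms (R2).
Q-80 and X-12 present → E-6 forms (R5).

Yes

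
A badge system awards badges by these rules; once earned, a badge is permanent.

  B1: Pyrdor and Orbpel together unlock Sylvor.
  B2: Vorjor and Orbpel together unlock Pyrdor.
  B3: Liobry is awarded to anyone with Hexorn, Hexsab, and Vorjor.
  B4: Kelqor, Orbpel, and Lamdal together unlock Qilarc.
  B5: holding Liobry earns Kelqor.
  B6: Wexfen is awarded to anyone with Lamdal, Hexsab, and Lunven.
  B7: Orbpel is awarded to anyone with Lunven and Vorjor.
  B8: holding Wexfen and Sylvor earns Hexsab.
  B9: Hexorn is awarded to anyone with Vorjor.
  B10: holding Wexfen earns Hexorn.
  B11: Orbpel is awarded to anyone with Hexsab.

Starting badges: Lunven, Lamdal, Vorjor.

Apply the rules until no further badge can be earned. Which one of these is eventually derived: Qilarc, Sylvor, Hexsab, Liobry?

Sylvor

With Lunven and Vorjor, Orbpel is earned (B7).
With Vorjor and Orbpel, Pyrdor is earned (B2).
With Pyrdor and Orbpel, Sylvor is earned (B1).
Qilarc would need Kelqor, Orbpel, and Lamdal (B4), but Kelqor is never earned. Liobry would need Hexorn, Hexsab, and Vorjor (B3), but Hexsab is never earned. Hexsab would need Wexfen and Sylvor (B8), but Wexfen is never earned.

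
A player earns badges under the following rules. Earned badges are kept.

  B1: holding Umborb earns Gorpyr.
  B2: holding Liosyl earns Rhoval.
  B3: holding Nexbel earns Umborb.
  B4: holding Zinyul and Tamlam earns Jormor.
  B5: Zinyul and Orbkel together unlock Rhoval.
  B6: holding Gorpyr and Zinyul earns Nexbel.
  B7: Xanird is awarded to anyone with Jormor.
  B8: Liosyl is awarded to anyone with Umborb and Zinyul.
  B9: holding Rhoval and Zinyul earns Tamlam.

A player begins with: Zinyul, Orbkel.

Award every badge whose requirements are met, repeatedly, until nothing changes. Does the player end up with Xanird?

With Zinyul and Orbkel, Rhoval is earned (B5).
With Rhoval and Zinyul, Tamlam is earned (B9).
With Zinyul and Tamlam, Jormor is earned (B4).
With Jormor, Xanird is earned (B7).

Yes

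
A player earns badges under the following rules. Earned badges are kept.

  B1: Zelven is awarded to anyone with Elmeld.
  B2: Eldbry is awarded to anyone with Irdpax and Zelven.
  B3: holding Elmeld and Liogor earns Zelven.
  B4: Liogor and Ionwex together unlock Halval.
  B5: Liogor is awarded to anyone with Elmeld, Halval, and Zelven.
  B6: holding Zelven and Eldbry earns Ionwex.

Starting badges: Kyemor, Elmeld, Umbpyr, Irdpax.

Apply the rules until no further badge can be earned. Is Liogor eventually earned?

Liogor would need Elmeld, Halval, and Zelven (B5), but Halval is never earned.

No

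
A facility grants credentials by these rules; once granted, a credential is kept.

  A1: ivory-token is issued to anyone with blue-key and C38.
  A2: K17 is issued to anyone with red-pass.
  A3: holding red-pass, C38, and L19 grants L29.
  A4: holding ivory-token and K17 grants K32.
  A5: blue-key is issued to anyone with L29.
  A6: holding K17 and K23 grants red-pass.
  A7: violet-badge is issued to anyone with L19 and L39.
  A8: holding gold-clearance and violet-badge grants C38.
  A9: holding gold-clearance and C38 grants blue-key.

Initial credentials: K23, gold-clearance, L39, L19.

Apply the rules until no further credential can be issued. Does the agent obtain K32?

K32 would need ivory-token and K17 (A4), but K17 is never granted.

No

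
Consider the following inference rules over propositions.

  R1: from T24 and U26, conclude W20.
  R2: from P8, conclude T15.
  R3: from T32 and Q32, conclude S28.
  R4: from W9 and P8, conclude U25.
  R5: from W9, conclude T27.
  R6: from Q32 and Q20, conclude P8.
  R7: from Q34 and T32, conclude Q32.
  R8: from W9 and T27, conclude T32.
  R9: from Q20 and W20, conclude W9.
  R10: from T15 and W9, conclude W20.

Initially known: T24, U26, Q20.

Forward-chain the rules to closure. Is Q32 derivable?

No

Q32 would need Q34 and T32 (R7), but Q34 is never established.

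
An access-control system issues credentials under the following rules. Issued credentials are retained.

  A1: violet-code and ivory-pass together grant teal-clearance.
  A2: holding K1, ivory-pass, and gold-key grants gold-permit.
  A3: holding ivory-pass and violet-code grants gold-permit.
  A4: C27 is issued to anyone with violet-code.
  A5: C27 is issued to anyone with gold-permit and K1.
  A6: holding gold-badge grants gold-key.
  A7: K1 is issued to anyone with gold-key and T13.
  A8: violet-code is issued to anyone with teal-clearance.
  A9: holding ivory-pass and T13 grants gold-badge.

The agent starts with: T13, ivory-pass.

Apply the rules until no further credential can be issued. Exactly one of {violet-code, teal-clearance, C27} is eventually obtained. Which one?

Holding ivory-pass and T13 grants gold-badge (A9).
Holding gold-badge grants gold-key (A6).
Holding gold-key and T13 grants K1 (A7).
Holding K1, ivory-pass, and gold-key grants gold-permit (A2).
Holding gold-permit and K1 grants C27 (A5).
violet-code would need teal-clearance (A8), but teal-clearance is never granted. teal-clearance would need violet-code and ivory-pass (A1), but violet-code is never granted.

C27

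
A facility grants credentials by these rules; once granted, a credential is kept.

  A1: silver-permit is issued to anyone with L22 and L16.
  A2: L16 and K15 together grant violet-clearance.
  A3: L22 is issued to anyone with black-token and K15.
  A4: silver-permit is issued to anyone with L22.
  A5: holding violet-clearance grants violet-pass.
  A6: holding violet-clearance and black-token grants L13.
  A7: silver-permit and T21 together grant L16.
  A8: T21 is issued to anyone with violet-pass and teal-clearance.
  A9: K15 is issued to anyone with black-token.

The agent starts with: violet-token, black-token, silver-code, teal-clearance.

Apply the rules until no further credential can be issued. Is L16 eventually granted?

No

L16 would need silver-permit and T21 (A7), but T21 is never granted.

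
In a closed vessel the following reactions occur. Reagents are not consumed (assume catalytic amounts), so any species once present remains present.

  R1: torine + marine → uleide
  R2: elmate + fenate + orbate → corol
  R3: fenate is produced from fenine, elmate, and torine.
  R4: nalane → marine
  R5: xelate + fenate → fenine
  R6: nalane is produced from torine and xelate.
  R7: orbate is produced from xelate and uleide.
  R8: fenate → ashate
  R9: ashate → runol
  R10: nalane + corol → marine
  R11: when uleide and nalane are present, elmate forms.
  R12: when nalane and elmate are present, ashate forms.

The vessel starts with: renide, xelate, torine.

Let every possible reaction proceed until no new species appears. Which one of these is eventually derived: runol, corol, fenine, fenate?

torine and xelate present → nalane forms (R6).
nalane present → marine forms (R4).
torine and marine present → uleide forms (R1).
uleide and nalane present → elmate forms (R11).
nalane and elmate present → ashate forms (R12).
ashate present → runol forms (R9).
fenine would need xelate and fenate (R5), but fenate never forms. corol would need elmate, fenate, and orbate (R2), but fenate never forms. fenate would need fenine, elmate, and torine (R3), but fenine never forms.

runol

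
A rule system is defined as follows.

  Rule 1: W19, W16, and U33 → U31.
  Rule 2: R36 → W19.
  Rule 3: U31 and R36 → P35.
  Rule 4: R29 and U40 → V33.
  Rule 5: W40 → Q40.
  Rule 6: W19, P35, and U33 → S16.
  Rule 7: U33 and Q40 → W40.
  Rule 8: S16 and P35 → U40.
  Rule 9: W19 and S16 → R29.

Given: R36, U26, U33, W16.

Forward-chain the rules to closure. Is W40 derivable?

W40 would need U33 and Q40 (Rule 7), but Q40 is never established.

No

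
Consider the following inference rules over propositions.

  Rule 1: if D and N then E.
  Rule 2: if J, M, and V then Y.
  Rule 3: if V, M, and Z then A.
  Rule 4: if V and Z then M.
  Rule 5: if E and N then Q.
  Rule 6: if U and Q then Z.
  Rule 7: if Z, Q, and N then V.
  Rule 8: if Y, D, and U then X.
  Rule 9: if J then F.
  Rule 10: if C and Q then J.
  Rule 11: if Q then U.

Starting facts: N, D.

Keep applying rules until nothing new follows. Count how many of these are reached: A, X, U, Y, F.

2

From D and N, Rule 1 gives E.
E and N hold, so Q follows (Rule 5).
From Q, Rule 11 gives U.
From U and Q, Rule 6 gives Z.
Z, Q, and N hold, so V follows (Rule 7).
From V and Z, Rule 4 gives M.
From V, M, and Z, Rule 3 gives A.
A: reached.
X would need Y, D, and U (Rule 8), but Y is never established.
U: reached.
Y would need J, M, and V (Rule 2), but J is never established.
F would need J (Rule 9), but J is never established.
Reached: A and U — 2 of the 5.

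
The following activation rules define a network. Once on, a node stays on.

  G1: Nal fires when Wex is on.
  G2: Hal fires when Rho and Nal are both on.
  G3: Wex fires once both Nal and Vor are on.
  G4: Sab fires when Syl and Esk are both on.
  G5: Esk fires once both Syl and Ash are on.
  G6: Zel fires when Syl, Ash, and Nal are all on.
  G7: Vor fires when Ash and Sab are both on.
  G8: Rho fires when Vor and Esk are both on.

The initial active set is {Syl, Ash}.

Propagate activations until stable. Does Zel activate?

Zel would need Syl, Ash, and Nal (G6), but Nal never turns on.

No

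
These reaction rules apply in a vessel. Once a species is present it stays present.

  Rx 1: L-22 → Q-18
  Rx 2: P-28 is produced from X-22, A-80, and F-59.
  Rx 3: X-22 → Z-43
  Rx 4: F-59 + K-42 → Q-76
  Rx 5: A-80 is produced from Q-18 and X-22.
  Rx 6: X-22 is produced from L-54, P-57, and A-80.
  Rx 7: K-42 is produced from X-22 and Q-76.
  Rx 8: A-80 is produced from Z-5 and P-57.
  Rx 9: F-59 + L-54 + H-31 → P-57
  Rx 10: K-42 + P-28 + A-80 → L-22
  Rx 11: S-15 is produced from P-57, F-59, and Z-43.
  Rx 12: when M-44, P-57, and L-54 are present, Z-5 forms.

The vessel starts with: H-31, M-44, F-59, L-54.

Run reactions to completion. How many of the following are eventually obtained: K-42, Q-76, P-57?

1

F-59, L-54, and H-31 present → P-57 forms (Rx 9).
K-42 would need X-22 and Q-76 (Rx 7), but Q-76 never forms.
Q-76 would need F-59 and K-42 (Rx 4), but K-42 never forms.
P-57: reached.
Reached: P-57 — 1 of the 3.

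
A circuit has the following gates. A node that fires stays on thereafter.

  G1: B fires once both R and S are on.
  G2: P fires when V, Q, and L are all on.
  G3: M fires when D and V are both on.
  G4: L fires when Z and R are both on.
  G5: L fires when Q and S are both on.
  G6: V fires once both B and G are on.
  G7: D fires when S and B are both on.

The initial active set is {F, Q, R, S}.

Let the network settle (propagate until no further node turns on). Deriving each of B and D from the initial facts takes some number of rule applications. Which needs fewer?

B

B: R and S are on, so B fires (G1). [1 rule application]
D: R and S are on, so B fires (G1). S and B are on, so D fires (G7). [2 rule applications]
B needs fewer.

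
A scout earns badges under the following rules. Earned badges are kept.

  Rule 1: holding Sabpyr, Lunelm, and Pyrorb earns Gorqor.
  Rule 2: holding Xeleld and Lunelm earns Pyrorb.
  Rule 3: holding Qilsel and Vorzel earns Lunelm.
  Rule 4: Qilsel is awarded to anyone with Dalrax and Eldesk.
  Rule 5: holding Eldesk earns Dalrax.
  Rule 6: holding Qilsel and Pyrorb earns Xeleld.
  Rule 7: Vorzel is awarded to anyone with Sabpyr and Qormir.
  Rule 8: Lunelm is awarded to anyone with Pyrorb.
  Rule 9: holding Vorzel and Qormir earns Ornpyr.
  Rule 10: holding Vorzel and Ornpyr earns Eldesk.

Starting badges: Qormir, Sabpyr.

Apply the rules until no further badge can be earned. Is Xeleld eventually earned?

No

Xeleld would need Qilsel and Pyrorb (Rule 6), but Pyrorb is never earned.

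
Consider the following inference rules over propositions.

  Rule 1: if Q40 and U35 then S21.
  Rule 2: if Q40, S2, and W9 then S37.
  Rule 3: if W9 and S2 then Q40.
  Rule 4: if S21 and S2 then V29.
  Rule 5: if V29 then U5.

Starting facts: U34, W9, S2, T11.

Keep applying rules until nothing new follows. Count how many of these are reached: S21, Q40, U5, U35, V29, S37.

2

From W9 and S2, Rule 3 gives Q40.
Q40, S2, and W9 hold, so S37 follows (Rule 2).
S21 would need Q40 and U35 (Rule 1), but U35 is never established.
Q40: reached.
U5 would need V29 (Rule 5), but V29 is never established.
No rule produces U35, and it is not given.
V29 would need S21 and S2 (Rule 4), but S21 is never established.
S37: reached.
Reached: Q40 and S37 — 2 of the 6.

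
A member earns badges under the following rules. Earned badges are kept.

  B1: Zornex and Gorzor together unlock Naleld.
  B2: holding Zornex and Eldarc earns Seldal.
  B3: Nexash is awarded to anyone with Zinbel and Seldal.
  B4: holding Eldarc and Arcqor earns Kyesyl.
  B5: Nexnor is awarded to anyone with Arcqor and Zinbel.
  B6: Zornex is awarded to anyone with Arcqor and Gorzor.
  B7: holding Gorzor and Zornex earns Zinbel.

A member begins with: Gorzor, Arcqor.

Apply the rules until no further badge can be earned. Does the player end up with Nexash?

No

Nexash would need Zinbel and Seldal (B3), but Seldal is never earned.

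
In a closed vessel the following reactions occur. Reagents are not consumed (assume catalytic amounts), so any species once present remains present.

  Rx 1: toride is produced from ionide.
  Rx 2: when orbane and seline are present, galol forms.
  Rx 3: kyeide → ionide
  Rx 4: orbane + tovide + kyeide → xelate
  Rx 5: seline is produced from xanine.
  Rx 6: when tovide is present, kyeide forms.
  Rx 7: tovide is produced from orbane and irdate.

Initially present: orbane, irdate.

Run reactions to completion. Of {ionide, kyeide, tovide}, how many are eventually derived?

3

orbane and irdate present → tovide forms (Rx 7).
tovide present → kyeide forms (Rx 6).
kyeide present → ionide forms (Rx 3).
ionide: reached.
kyeide: reached.
tovide: reached.
All 3 are reached.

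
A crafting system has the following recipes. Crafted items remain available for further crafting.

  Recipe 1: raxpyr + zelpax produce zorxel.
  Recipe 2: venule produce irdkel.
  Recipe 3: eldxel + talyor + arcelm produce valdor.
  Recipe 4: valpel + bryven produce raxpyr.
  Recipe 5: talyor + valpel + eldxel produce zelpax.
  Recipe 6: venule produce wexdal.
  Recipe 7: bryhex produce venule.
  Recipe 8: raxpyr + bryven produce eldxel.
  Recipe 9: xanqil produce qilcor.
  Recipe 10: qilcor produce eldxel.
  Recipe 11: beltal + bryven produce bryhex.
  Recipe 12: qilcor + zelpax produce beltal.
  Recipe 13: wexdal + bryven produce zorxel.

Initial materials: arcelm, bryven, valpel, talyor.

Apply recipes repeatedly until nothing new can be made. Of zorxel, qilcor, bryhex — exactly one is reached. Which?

valpel + bryven → raxpyr (Recipe 4).
Using Recipe 8, raxpyr and bryven make eldxel.
talyor + valpel + eldxel → zelpax (Recipe 5).
raxpyr + zelpax → zorxel (Recipe 1).
qilcor would need xanqil (Recipe 9), but xanqil is never obtained. bryhex would need beltal and bryven (Recipe 11), but beltal is never obtained.

zorxel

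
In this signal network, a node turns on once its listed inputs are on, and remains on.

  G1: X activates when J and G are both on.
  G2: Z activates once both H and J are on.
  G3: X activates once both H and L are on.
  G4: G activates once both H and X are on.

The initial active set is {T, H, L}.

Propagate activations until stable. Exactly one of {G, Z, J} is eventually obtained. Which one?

G

G3: H and L on → X on.
G4: H and X on → G on.
No rule produces J, and it is not given. Z would need H and J (G2), but J never turns on.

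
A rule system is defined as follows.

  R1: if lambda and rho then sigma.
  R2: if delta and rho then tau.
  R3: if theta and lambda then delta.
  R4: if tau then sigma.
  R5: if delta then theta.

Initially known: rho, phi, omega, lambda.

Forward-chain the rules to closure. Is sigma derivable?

From lambda and rho, R1 gives sigma.

Yes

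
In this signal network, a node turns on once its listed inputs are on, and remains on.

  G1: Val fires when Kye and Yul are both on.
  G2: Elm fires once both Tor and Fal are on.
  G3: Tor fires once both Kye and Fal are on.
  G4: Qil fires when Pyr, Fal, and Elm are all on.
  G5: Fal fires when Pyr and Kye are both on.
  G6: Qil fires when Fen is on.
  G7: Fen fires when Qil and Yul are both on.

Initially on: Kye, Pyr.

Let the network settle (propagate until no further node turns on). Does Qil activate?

G5: Pyr and Kye on → Fal on.
G3: Kye and Fal on → Tor on.
G2: Tor and Fal on → Elm on.
G4: Pyr, Fal, and Elm on → Qil on.

Yes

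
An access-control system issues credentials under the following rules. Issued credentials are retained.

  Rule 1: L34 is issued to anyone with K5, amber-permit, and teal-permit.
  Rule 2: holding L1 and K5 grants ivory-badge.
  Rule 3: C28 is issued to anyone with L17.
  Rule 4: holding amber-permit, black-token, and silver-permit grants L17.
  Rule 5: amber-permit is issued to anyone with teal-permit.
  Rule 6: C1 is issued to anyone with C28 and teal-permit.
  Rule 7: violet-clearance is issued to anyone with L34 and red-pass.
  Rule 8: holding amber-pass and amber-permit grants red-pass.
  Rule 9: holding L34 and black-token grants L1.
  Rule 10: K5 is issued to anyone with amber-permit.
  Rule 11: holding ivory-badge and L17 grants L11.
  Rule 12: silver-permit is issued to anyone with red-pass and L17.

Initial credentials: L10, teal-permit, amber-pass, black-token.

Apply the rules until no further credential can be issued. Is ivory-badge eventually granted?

Yes

Holding teal-permit grants amber-permit (Rule 5).
Holding amber-permit grants K5 (Rule 10).
Holding K5, amber-permit, and teal-permit grants L34 (Rule 1).
Holding L34 and black-token grants L1 (Rule 9).
Holding L1 and K5 grants ivory-badge (Rule 2).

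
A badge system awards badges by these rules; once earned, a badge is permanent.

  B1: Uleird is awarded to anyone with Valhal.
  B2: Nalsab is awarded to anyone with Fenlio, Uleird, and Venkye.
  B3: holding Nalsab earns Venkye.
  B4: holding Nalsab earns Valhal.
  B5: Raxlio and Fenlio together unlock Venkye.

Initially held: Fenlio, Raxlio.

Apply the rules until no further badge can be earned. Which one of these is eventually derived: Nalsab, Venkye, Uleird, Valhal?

Venkye

With Raxlio and Fenlio, Venkye is earned (B5).
Uleird would need Valhal (B1), but Valhal is never earned. Valhal would need Nalsab (B4), but Nalsab is never earned. Nalsab would need Fenlio, Uleird, and Venkye (B2), but Uleird is never earned.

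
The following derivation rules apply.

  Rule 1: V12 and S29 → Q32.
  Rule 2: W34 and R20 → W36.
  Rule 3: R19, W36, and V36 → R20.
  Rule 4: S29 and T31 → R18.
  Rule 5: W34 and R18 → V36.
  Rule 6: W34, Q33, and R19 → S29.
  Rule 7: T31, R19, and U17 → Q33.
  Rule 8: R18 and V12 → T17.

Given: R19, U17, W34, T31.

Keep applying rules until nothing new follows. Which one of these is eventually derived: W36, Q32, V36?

V36

T31, R19, and U17 hold, so Q33 follows (Rule 7).
From W34, Q33, and R19, Rule 6 gives S29.
From S29 and T31, Rule 4 gives R18.
From W34 and R18, Rule 5 gives V36.
Q32 would need V12 and S29 (Rule 1), but V12 is never established. W36 would need W34 and R20 (Rule 2), but R20 is never established.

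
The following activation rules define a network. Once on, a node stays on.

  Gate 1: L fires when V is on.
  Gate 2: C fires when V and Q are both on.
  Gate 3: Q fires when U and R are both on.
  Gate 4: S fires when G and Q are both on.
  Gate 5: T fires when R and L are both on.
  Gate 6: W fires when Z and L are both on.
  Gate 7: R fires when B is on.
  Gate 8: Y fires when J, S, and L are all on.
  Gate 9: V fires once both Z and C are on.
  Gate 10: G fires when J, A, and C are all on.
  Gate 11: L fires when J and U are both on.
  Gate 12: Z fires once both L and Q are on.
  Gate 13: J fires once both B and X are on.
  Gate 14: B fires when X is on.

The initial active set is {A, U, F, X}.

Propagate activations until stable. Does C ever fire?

C would need V and Q (Gate 2), but V never turns on.

No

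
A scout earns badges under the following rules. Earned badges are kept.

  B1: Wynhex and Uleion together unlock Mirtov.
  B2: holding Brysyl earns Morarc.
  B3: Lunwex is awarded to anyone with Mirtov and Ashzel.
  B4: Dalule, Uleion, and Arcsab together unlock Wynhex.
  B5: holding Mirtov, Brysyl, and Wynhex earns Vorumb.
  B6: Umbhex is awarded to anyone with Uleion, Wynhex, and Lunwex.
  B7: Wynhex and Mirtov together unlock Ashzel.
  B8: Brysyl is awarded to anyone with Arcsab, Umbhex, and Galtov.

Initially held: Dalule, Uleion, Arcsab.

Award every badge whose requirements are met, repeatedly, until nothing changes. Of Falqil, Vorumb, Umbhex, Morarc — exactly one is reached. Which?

Umbhex

With Dalule, Uleion, and Arcsab, Wynhex is earned (B4).
With Wynhex and Uleion, Mirtov is earned (B1).
With Wynhex and Mirtov, Ashzel is earned (B7).
With Mirtov and Ashzel, Lunwex is earned (B3).
With Uleion, Wynhex, and Lunwex, Umbhex is earned (B6).
Vorumb would need Mirtov, Brysyl, and Wynhex (B5), but Brysyl is never earned. No rule produces Falqil, and it is not given. Morarc would need Brysyl (B2), but Brysyl is never earned.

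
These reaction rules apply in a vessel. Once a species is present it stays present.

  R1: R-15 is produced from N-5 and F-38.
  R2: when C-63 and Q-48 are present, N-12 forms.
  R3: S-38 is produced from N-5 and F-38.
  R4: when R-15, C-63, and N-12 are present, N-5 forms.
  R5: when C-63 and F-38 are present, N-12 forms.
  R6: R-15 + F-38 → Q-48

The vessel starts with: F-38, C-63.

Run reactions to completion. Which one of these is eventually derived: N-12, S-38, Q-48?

N-12

C-63 and F-38 present → N-12 forms (R5).
Q-48 would need R-15 and F-38 (R6), but R-15 never forms. S-38 would need N-5 and F-38 (R3), but N-5 never forms.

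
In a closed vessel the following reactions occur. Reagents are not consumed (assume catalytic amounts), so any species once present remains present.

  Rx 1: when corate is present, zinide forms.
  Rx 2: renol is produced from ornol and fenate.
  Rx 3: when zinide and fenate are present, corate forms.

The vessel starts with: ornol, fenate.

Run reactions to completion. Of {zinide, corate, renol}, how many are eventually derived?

1

ornol and fenate present → renol forms (Rx 2).
zinide would need corate (Rx 1), but corate never forms.
corate would need zinide and fenate (Rx 3), but zinide never forms.
renol: reached.
Reached: renol — 1 of the 3.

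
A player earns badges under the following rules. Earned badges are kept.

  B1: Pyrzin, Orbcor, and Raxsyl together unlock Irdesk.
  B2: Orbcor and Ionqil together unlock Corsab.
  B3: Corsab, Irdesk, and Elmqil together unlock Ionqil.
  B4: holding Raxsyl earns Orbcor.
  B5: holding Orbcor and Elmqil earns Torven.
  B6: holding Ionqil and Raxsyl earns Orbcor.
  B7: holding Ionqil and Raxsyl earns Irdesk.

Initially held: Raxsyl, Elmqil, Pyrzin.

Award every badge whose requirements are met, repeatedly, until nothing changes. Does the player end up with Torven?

Yes

With Raxsyl, Orbcor is earned (B4).
With Orbcor and Elmqil, Torven is earned (B5).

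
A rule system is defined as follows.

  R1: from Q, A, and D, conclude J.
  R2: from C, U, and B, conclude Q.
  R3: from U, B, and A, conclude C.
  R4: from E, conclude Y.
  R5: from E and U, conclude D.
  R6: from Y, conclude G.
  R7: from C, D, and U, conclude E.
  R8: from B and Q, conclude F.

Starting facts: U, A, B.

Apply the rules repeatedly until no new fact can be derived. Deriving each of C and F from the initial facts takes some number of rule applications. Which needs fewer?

C: U, B, and A hold, so C follows (R3). [1 rule application]
F: From U, B, and A, R3 gives C. C, U, and B hold, so Q follows (R2). B and Q hold, so F follows (R8). [3 rule applications]
C needs fewer.

C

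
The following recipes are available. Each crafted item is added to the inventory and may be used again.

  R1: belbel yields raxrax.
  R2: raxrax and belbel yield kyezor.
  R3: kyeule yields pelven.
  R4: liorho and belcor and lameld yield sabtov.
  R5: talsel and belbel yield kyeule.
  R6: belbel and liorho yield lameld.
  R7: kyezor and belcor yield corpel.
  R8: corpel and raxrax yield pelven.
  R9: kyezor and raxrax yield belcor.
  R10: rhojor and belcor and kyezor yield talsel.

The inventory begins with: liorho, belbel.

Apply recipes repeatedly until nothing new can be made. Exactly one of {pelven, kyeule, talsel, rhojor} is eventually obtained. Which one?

Using R1, belbel makes raxrax.
raxrax and belbel → kyezor (R2).
kyezor and raxrax → belcor (R9).
Using R7, kyezor and belcor make corpel.
corpel and raxrax → pelven (R8).
talsel would need rhojor, belcor, and kyezor (R10), but rhojor is never obtained. No rule produces rhojor, and it is not given. kyeule would need talsel and belbel (R5), but talsel is never obtained.

pelven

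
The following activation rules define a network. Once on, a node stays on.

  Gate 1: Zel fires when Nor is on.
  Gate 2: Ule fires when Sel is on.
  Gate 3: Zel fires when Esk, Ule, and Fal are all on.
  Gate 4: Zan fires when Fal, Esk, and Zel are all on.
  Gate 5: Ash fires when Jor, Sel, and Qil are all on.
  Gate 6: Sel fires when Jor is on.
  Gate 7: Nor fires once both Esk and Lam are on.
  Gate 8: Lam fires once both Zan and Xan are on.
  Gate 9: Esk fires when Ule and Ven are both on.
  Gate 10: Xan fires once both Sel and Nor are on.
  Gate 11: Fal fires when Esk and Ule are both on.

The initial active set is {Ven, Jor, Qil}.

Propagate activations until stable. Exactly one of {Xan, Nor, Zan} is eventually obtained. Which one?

Zan

Gate 6: Jor on → Sel on.
Gate 2: Sel on → Ule on.
Gate 9: Ule and Ven on → Esk on.
Esk and Ule are on, so Fal fires (Gate 11).
Gate 3: Esk, Ule, and Fal on → Zel on.
Gate 4: Fal, Esk, and Zel on → Zan on.
Nor would need Esk and Lam (Gate 7), but Lam never turns on. Xan would need Sel and Nor (Gate 10), but Nor never turns on.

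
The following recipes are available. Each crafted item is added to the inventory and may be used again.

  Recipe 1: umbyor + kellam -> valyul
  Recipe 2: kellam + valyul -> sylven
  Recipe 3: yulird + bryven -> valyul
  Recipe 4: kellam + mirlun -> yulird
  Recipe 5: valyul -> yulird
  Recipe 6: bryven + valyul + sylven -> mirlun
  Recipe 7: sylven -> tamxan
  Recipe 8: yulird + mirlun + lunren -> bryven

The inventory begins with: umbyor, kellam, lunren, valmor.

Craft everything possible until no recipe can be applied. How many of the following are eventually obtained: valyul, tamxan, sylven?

3

Using Recipe 1, umbyor and kellam make valyul.
kellam + valyul -> sylven (Recipe 2).
Using Recipe 7, sylven makes tamxan.
valyul: reached.
tamxan: reached.
sylven: reached.
All 3 are reached.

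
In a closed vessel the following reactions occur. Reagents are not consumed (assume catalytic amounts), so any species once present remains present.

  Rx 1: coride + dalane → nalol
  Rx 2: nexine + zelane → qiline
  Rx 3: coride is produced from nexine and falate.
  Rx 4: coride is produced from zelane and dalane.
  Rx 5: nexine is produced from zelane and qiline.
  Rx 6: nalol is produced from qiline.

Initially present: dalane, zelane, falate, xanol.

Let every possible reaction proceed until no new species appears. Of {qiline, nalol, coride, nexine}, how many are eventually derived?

zelane and dalane present → coride forms (Rx 4).
coride and dalane present → nalol forms (Rx 1).
qiline would need nexine and zelane (Rx 2), but nexine never forms.
nalol: reached.
coride: reached.
nexine would need zelane and qiline (Rx 5), but qiline never forms.
Reached: nalol and coride — 2 of the 4.

2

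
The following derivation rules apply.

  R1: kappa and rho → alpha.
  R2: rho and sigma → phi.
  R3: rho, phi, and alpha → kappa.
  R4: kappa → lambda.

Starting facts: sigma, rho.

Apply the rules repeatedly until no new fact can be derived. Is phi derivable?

Yes

From rho and sigma, R2 gives phi.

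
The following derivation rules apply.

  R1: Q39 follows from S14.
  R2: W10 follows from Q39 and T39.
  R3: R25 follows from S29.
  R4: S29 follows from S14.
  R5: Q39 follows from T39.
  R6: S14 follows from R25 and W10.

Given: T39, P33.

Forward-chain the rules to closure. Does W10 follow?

Yes

From T39, R5 gives Q39.
Q39 and T39 hold, so W10 follows (R2).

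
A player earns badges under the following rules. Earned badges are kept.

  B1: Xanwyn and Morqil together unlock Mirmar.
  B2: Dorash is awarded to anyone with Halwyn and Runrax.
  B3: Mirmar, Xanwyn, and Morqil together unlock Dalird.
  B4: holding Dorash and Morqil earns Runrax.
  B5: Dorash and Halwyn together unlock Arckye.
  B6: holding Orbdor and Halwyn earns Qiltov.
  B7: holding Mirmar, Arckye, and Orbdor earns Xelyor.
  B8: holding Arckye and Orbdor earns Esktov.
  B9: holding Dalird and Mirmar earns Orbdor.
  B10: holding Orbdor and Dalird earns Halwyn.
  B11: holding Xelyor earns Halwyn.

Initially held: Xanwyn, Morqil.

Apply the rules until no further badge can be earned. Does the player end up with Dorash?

Dorash would need Halwyn and Runrax (B2), but Runrax is never earned.

No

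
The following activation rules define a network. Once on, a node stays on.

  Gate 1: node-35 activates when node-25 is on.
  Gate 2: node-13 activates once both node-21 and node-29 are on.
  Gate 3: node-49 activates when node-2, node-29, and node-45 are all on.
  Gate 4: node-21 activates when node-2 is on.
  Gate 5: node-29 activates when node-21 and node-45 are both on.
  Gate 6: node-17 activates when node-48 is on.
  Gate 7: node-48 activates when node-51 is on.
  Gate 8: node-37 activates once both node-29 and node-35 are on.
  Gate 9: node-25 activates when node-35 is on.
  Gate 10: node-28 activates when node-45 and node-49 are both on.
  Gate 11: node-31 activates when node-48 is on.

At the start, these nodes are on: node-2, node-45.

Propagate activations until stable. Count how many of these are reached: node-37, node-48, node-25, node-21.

node-2 is on, so node-21 activates (Gate 4).
node-37 would need node-29 and node-35 (Gate 8), but node-35 never turns on.
node-48 would need node-51 (Gate 7), but node-51 never turns on.
node-25 would need node-35 (Gate 9), but node-35 never turns on.
node-21: reached.
Reached: node-21 — 1 of the 4.

1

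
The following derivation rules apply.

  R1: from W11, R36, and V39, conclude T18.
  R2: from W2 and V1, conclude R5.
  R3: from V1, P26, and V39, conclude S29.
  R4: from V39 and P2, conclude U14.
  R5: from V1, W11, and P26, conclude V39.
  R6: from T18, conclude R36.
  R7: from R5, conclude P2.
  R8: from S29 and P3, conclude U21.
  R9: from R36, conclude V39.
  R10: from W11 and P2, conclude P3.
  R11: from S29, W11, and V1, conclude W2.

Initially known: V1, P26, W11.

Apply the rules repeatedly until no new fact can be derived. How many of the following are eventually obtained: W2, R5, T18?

From V1, W11, and P26, R5 gives V39.
From V1, P26, and V39, R3 gives S29.
From S29, W11, and V1, R11 gives W2.
From W2 and V1, R2 gives R5.
W2: reached.
R5: reached.
T18 would need W11, R36, and V39 (R1), but R36 is never established.
Reached: W2 and R5 — 2 of the 3.

2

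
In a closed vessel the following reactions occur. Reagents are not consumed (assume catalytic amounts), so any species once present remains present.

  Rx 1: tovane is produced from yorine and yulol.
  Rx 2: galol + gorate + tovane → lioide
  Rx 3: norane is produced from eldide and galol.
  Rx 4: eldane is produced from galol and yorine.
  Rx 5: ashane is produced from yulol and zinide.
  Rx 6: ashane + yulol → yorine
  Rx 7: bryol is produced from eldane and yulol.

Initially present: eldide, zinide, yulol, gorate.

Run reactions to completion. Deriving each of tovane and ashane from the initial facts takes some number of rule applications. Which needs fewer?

ashane

ashane: yulol and zinide present → ashane forms (Rx 5). [1 rule application]
tovane: yulol and zinide present → ashane forms (Rx 5). ashane and yulol present → yorine forms (Rx 6). yorine and yulol present → tovane forms (Rx 1). [3 rule applications]
ashane needs fewer.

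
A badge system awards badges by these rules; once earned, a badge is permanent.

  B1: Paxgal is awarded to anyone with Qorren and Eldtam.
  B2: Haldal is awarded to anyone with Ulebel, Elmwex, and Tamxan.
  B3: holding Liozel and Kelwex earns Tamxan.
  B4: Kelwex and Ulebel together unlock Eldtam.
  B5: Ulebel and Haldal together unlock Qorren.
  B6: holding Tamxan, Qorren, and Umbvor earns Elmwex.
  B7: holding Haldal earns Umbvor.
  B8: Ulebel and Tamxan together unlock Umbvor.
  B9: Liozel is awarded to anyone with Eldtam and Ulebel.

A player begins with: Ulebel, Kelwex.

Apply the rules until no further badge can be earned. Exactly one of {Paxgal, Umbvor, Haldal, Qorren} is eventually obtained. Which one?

Umbvor

With Kelwex and Ulebel, Eldtam is earned (B4).
With Eldtam and Ulebel, Liozel is earned (B9).
With Liozel and Kelwex, Tamxan is earned (B3).
With Ulebel and Tamxan, Umbvor is earned (B8).
Haldal would need Ulebel, Elmwex, and Tamxan (B2), but Elmwex is never earned. Qorren would need Ulebel and Haldal (B5), but Haldal is never earned. Paxgal would need Qorren and Eldtam (B1), but Qorren is never earned.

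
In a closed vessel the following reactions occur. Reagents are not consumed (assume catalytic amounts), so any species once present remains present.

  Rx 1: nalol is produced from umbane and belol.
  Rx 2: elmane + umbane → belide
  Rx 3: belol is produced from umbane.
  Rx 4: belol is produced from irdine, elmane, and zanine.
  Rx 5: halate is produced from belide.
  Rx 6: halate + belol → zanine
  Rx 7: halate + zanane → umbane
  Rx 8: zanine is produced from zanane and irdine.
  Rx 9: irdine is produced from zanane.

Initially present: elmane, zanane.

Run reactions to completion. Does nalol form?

No

nalol would need umbane and belol (Rx 1), but umbane never forms.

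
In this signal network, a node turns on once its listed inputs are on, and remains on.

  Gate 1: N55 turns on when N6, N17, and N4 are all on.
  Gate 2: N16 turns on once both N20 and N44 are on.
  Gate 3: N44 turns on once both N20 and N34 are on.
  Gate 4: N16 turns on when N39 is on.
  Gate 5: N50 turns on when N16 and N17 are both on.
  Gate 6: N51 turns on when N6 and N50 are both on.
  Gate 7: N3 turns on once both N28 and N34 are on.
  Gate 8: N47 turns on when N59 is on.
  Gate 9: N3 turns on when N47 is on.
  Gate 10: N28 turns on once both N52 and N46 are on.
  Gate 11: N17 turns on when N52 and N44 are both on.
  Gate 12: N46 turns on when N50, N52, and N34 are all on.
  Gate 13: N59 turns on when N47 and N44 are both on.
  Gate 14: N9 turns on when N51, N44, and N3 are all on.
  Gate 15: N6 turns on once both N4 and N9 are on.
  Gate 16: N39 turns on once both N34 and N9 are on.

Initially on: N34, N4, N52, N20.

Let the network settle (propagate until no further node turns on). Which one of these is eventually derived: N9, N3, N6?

N3

N20 and N34 are on, so N44 turns on (Gate 3).
N52 and N44 are on, so N17 turns on (Gate 11).
N20 and N44 are on, so N16 turns on (Gate 2).
Gate 5: N16 and N17 on → N50 on.
Gate 12: N50, N52, and N34 on → N46 on.
N52 and N46 are on, so N28 turns on (Gate 10).
Gate 7: N28 and N34 on → N3 on.
N9 would need N51, N44, and N3 (Gate 14), but N51 never turns on. N6 would need N4 and N9 (Gate 15), but N9 never turns on.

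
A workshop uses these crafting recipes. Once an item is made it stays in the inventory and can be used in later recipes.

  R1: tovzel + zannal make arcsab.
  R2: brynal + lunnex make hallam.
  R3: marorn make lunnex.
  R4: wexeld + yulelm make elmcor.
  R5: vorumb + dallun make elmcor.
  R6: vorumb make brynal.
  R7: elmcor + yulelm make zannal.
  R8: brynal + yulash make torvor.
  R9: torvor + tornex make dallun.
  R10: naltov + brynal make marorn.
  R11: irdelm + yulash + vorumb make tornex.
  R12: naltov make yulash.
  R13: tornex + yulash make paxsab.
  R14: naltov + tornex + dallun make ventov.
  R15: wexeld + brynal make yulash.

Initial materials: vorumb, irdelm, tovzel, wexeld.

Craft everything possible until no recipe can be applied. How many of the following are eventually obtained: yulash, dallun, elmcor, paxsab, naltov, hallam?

vorumb → brynal (R6).
Using R15, wexeld and brynal make yulash.
irdelm + yulash + vorumb → tornex (R11).
brynal + yulash → torvor (R8).
Using R13, tornex and yulash make paxsab.
torvor + tornex → dallun (R9).
vorumb + dallun → elmcor (R5).
yulash: reached.
dallun: reached.
elmcor: reached.
paxsab: reached.
No rule produces naltov, and it is not given.
hallam would need brynal and lunnex (R2), but lunnex is never obtained.
Reached: yulash, dallun, elmcor, and paxsab — 4 of the 6.

4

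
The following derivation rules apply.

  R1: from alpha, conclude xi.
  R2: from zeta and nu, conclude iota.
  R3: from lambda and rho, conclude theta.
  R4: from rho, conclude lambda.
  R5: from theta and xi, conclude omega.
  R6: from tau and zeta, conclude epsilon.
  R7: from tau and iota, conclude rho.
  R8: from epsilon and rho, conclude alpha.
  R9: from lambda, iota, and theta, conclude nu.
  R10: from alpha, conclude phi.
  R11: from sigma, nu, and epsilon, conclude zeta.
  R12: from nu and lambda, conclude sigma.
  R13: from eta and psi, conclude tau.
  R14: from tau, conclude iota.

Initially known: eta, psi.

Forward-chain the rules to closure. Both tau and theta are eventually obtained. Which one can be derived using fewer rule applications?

tau: From eta and psi, R13 gives tau. [1 rule application]
theta: From eta and psi, R13 gives tau. From tau, R14 gives iota. From tau and iota, R7 gives rho. From rho, R4 gives lambda. lambda and rho hold, so theta follows (R3). [5 rule applications]
tau needs fewer.

tau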